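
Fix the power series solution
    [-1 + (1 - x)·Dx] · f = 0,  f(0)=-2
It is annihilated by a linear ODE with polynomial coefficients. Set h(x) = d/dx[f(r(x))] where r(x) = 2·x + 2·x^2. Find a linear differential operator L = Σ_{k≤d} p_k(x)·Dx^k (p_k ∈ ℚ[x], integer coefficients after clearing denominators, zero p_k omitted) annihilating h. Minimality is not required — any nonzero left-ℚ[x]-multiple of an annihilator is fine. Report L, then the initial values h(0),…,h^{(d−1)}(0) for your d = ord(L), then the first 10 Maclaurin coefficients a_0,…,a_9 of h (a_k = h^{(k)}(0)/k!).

L = (6 + 12·x + 12·x^2) + (-1 + 6·x^2 + 4·x^3)·Dx  (order 1).
h: a_k = -4, -24, -96, -352, -1200, -3936, -12544, -39168, -120384, -365440, …
ICs: h(0) = -4.

f: a_k = -2, -2, -2, -2, -2, -2, -2, -2, -2, -2, …
f∘r: x↦r, Dx↦Dx/r' in L_f ⇒ L₀.
Derive L from L₀ (diff closure).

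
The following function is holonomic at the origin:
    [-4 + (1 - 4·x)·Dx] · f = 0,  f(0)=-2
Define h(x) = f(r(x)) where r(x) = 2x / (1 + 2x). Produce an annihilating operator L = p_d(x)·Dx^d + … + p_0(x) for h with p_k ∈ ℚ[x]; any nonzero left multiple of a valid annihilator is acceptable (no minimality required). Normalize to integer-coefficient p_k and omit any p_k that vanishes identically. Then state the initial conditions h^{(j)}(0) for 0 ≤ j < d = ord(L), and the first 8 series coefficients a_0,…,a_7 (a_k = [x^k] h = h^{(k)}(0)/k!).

f: a_k = -2, -8, -32, -128, -512, -2048, -8192, -32768, …
Substitute x→r, Dx→(1/r')Dx; clear ⇒ L₀.
L = 8 + (-1 + 4·x + 12·x^2)·Dx  (order 1).
h: a_k = -2, -16, -96, -576, -3456, -20736, -124416, -746496, …
ICs: h(0) = -2.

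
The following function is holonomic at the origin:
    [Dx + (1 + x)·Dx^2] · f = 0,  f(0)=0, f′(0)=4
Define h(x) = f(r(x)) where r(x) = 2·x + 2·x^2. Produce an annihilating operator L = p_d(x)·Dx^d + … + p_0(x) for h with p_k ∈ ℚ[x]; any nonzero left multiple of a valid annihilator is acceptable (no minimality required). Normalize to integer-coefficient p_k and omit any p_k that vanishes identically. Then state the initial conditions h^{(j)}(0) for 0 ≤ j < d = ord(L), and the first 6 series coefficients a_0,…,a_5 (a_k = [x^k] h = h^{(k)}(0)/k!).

f: a_k = 0, 4, -2, 4/3, -1, 4/5, …
L₀ from L_f via x↦r, Dx↦r'^{-1}Dx.
L = (4·x + 4·x^2)·Dx + (1 + 4·x + 6·x^2 + 4·x^3)·Dx^2  (order 2).
h: a_k = 0, 8, 0, -16/3, 8, -32/5, …
ICs: h(0) = 0, h′(0) = 8.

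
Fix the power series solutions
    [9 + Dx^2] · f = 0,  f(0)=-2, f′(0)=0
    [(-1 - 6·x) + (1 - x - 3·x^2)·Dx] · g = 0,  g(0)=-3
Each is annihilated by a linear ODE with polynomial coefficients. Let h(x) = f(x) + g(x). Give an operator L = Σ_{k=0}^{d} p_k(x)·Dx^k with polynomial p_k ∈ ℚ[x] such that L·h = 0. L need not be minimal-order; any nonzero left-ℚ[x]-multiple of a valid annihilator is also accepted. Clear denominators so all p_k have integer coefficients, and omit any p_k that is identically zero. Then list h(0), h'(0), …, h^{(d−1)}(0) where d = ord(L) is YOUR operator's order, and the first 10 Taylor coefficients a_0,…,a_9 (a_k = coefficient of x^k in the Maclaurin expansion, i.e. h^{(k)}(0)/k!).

L = (-459 - 2916·x - 1539·x^2 - 3888·x^3 - 3645·x^4 - 4374·x^5) + (153 - 153·x - 378·x^2 + 405·x^3 - 2187·x^5 - 2187·x^6)·Dx + (-51 - 324·x - 171·x^2 - 432·x^3 - 405·x^4 - 486·x^5)·Dx^2 + (17 - 17·x - 42·x^2 + 45·x^3 - 243·x^5 - 243·x^6)·Dx^3  (order 3).
h: a_k = -5, -3, -3, -21, -255/4, -120, -11559/40, -651, -3414489/2240, -3477, …
ICs: h(0) = -5, h′(0) = -3, h′′(0) = -6.

f: a_k = -2, 0, 9, 0, -27/4, 0, 81/40, 0, -729/2240, 0, …
g: a_k = -3, -3, -12, -21, -57, -120, -291, -651, -1524, -3477, …
f+g: L₀ = lclm(L_f,L_g), ord ≤ 2+1.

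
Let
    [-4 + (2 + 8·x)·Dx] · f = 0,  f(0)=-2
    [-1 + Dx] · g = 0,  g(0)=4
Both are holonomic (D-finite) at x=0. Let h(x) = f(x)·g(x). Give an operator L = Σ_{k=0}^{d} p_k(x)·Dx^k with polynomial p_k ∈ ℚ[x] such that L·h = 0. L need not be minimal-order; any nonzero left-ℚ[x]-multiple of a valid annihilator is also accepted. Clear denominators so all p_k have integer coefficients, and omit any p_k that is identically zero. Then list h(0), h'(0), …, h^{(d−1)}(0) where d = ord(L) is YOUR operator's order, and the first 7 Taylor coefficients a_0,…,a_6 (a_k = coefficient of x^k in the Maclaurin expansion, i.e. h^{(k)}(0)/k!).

f: a_k = -2, -4, 4, -8, 20, -56, 168, …
g: a_k = 4, 4, 2, 2/3, 1/6, 1/30, 1/180, …
L₀ := L_f ⊗_s L_g (sym. prod.), ord ≤ 1.
L = (-3 - 4·x) + (1 + 4·x)·Dx  (order 1).
h: a_k = -8, -24, -4, -76/3, 53, -2371/15, 43487/90, …
ICs: h(0) = -8.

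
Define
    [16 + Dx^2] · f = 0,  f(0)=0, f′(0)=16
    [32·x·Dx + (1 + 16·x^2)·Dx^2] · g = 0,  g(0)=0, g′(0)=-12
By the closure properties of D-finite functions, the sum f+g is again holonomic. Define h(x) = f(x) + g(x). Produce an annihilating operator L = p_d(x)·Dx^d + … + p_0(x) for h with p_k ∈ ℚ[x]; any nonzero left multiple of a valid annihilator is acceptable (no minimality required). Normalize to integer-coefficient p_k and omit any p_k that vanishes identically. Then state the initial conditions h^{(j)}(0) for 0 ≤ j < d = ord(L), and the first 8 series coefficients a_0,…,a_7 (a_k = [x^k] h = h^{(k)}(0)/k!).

L = (-5632·x + 114688·x^3 + 131072·x^5)·Dx + (-16 + 1792·x^2 + 36864·x^4 + 65536·x^6)·Dx^2 + (-352·x + 7168·x^3 + 8192·x^5)·Dx^3 + (-1 + 112·x^2 + 2304·x^4 + 4096·x^6)·Dx^4  (order 4).
h: a_k = 0, 4, 0, 64/3, 0, -8704/15, 0, 315392/45, …
ICs: h(0) = 0, h′(0) = 4, h′′(0) = 0, h′′′(0) = 128.

f: a_k = 0, 16, 0, -128/3, 0, 512/15, 0, -4096/315, …
g: a_k = 0, -12, 0, 64, 0, -3072/5, 0, 49152/7, …
Weyl lclm of L_f,L_g ⇒ L₀ (ord ≤ 4).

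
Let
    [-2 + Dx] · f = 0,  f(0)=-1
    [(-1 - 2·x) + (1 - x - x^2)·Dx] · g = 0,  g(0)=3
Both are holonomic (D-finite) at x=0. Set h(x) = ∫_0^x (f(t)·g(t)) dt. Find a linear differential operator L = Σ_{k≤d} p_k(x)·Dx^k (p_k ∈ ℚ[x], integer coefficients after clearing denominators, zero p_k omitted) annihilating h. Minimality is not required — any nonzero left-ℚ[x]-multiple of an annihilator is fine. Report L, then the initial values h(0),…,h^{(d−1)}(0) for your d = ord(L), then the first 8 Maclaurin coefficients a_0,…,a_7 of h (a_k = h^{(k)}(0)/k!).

f: a_k = -1, -2, -2, -4/3, -2/3, -4/15, -4/45, -8/315, …
g: a_k = 3, 3, 6, 9, 15, 24, 39, 63, …
h₀=f·g: eliminate ⇒ L₀, order ≤ 1·1.
∫: right-multiply L₀ by Dx.
L = (3 - 2·x^2)·Dx + (-1 + x + x^2)·Dx^2  (order 2).
h: a_k = 0, -3, -9/2, -6, -31/4, -51/5, -69/5, -2011/105, …
ICs: h(0) = 0, h′(0) = -3.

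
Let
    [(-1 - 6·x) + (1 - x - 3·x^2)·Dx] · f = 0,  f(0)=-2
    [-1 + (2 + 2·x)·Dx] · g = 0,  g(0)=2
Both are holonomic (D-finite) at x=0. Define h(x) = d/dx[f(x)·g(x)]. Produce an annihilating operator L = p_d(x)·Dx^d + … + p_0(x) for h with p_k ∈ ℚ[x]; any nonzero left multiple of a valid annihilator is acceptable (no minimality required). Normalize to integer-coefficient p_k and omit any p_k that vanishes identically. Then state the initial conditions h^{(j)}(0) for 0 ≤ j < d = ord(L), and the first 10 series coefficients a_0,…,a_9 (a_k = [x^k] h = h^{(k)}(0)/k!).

f: a_k = -2, -2, -8, -14, -38, -80, -194, -434, -1016, -2318, …
g: a_k = 2, 1, -1/4, 1/8, -5/64, 7/128, -21/512, 33/1024, -429/16384, 715/32768, …
Sym-product of L_f,L_g gives L₀ (≤ ord 1).
h₀' ⇒ L via d/dx closure of L₀.
L = (35 + 162·x + 381·x^2 + 390·x^3 + 135·x^4) + (-6 - 26·x + 6·x^2 + 122·x^3 + 150·x^4 + 54·x^5)·Dx  (order 1).
h: a_k = -6, -35, -429/4, -2819/8, -62545/64, -353013/128, -3749137/512, -19865443/1024, -820335033/16384, -4206807745/32768, …
ICs: h(0) = -6.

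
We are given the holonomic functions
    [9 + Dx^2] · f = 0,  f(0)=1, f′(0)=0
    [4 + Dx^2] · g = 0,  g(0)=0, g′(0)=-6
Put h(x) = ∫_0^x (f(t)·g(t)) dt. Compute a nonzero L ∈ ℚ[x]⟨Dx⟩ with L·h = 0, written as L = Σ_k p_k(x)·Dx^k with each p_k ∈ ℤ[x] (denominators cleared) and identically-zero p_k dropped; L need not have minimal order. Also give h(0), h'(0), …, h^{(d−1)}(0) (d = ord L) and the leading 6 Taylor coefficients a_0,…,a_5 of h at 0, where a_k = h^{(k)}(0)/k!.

f: a_k = 1, 0, -9/2, 0, 27/8, 0, …
g: a_k = 0, -6, 0, 4, 0, -4/5, …
f·g: L₀ = L_f ⊗_s L_g, ord ≤ 2·2.
h=∫h₀ ⇒ L = L₀·Dx.
L = 25·Dx + 26·Dx^3 + Dx^5  (order 5).
h: a_k = 0, 0, -3, 0, 31/4, 0, …
ICs: h(0) = 0, h′(0) = 0, h′′(0) = -6, h′′′(0) = 0, h′′′′(0) = 186.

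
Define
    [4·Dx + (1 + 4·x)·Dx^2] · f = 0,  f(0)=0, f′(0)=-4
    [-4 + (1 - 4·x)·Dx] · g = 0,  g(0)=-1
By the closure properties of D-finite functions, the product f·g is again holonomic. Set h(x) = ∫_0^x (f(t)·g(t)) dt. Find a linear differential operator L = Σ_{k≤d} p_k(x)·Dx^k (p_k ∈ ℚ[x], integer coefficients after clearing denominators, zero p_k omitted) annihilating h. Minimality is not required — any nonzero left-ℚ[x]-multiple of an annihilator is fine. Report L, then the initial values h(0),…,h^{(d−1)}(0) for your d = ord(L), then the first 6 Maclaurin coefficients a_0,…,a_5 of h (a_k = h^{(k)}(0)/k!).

L = 16·Dx + (4 + 48·x)·Dx^2 + (-1 + 16·x^2)·Dx^3  (order 3).
h: a_k = 0, 0, 2, 8/3, 40/3, 448/15, …
ICs: h(0) = 0, h′(0) = 0, h′′(0) = 4.

f: a_k = 0, -4, 8, -64/3, 64, -1024/5, …
g: a_k = -1, -4, -16, -64, -256, -1024, …
f·g: L₀ = L_f ⊗_s L_g, ord ≤ 2·1.
h=∫h₀ ⇒ L = L₀·Dx.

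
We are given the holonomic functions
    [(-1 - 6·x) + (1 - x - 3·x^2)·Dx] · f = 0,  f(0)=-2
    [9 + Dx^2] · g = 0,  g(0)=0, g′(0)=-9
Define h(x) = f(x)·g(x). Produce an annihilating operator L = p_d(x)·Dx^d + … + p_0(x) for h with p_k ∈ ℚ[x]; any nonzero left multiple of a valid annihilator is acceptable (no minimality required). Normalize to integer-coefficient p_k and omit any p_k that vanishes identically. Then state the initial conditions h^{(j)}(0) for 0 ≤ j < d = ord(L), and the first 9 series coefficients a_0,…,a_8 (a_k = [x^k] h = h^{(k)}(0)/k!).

f: a_k = -2, -2, -8, -14, -38, -80, -194, -434, -1016, …
g: a_k = 0, -9, 0, 27/2, 0, -243/40, 0, 729/560, 0, …
Sym-product of L_f,L_g gives L₀ (≤ ord 2).
L = (-3 + 9·x + 27·x^2) + (2 + 12·x)·Dx + (-1 + x + 3·x^2)·Dx^2  (order 2).
h: a_k = 0, 18, 18, 45, 99, 4923/20, 10863/20, 358119/280, 162873/56, …
ICs: h(0) = 0, h′(0) = 18.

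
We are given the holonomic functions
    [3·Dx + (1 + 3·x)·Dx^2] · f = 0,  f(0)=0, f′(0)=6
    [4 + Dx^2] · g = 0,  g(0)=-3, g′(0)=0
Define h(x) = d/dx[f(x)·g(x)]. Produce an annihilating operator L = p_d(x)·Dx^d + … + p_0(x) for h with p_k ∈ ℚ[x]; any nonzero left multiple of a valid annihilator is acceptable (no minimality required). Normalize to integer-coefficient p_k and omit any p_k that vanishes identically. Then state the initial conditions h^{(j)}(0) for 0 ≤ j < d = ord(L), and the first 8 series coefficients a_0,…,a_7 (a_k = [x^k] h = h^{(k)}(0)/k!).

f: a_k = 0, 6, -9, 18, -81/2, 486/5, -243, 4374/7, …
g: a_k = -3, 0, 6, 0, -2, 0, 4/15, 0, …
Product ⇒ symmetric product L₀, ord ≤ 4.
Differentiate: ansatz ord ≤ ord L₀ ⇒ L.
L = (-21880 - 49536·x - 195264·x^2 - 252288·x^3 + 225504·x^4 + 746496·x^5 + 373248·x^6) + (-9384 - 44856·x - 47520·x^2 + 90720·x^3 + 311040·x^4 + 186624·x^5)·Dx + (-6026 - 16344·x - 53892·x^2 - 32832·x^3 + 182736·x^4 + 373248·x^5 + 186624·x^6)·Dx^2 + (-2346 - 11214·x - 11880·x^2 + 22680·x^3 + 77760·x^4 + 46656·x^5)·Dx^3 + (-139 - 990·x - 1269·x^2 + 7560·x^3 + 31590·x^4 + 46656·x^5 + 23328·x^6)·Dx^4  (order 4).
h: a_k = -18, 54, -54, 270, -978, 3024, -46402/5, 141654/5, …
ICs: h(0) = -18, h′(0) = 54, h′′(0) = -108, h′′′(0) = 1620.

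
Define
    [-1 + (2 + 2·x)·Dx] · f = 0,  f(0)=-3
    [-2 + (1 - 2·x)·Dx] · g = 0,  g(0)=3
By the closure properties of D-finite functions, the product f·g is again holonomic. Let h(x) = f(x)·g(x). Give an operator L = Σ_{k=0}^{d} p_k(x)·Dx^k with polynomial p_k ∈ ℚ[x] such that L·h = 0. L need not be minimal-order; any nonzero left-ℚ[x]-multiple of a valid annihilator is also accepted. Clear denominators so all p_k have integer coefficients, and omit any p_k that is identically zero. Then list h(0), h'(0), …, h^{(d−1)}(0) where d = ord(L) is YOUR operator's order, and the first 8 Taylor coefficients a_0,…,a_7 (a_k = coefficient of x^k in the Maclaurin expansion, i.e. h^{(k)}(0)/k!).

f: a_k = -3, -3/2, 3/8, -3/16, 15/128, -21/256, 63/1024, -99/2048, …
g: a_k = 3, 6, 12, 24, 48, 96, 192, 384, …
f·g: L₀ = L_f ⊗_s L_g, ord ≤ 1·1.
L = (5 + 2·x) + (-2 + 2·x + 4·x^2)·Dx  (order 1).
h: a_k = -9, -45/2, -351/8, -1413/16, -22563/128, -90315/256, -722331/1024, -2889621/2048, …
ICs: h(0) = -9.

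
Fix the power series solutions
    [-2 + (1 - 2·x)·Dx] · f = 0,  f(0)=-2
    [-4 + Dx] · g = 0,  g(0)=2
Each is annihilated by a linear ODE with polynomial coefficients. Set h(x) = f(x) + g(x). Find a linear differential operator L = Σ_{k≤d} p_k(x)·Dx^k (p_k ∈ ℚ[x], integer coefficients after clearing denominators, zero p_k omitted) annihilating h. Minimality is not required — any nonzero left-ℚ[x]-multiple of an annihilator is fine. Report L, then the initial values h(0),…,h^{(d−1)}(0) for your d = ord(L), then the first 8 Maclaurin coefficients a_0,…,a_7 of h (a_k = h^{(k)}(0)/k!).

f: a_k = -2, -4, -8, -16, -32, -64, -128, -256, …
g: a_k = 2, 8, 16, 64/3, 64/3, 256/15, 512/45, 2048/315, …
Sum ⇒ L₀ = lclm(L_f,L_g) in ℚ(x)⟨Dx⟩.
L = -32·x + (-4 + 32·x - 32·x^2)·Dx + (1 - 6·x + 8·x^2)·Dx^2  (order 2).
h: a_k = 0, 4, 8, 16/3, -32/3, -704/15, -5248/45, -78592/315, …
ICs: h(0) = 0, h′(0) = 4.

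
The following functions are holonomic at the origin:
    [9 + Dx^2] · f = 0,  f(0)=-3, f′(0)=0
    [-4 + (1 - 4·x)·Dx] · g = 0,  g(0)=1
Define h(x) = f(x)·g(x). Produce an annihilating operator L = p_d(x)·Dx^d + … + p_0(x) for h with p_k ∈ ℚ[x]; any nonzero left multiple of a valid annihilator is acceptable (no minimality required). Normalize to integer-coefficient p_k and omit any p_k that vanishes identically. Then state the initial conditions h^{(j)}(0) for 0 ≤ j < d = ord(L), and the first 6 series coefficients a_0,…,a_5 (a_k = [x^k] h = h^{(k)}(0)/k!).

f: a_k = -3, 0, 27/2, 0, -81/8, 0, …
g: a_k = 1, 4, 16, 64, 256, 1024, …
Product ⇒ symmetric product L₀, ord ≤ 2.
L = (-9 + 36·x) + 8·Dx + (-1 + 4·x)·Dx^2  (order 2).
h: a_k = -3, -12, -69/2, -138, -4497/8, -4497/2, …
ICs: h(0) = -3, h′(0) = -12.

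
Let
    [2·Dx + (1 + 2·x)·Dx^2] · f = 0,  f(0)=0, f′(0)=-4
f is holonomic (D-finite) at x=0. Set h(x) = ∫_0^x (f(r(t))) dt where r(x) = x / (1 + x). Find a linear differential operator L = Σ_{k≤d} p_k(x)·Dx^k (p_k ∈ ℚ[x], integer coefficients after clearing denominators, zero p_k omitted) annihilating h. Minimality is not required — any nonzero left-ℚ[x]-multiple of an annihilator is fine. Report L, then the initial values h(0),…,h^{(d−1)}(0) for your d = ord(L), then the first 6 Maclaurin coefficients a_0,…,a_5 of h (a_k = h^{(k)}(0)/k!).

f: a_k = 0, -4, 4, -16/3, 8, -64/5, …
L₀ from L_f via x↦r, Dx↦r'^{-1}Dx.
h=∫₀ˣh₀: take L = L₀·Dx.
L = (4 + 6·x)·Dx^2 + (1 + 4·x + 3·x^2)·Dx^3  (order 3).
h: a_k = 0, 0, -2, 8/3, -13/3, 8, …
ICs: h(0) = 0, h′(0) = 0, h′′(0) = -4.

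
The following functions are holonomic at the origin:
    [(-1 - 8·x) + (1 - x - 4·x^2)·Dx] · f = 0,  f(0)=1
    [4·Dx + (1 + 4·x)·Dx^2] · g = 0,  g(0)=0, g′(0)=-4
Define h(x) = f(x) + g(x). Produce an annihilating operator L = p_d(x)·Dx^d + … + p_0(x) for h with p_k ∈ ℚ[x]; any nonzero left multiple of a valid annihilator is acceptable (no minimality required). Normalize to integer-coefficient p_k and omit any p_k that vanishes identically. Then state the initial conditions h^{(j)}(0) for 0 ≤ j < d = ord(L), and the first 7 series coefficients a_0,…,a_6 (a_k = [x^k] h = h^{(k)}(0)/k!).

f: a_k = 1, 1, 5, 9, 29, 65, 181, …
g: a_k = 0, -4, 8, -64/3, 64, -1024/5, 2048/3, …
h₀=f+g: left-lcm gives L₀, ord ≤ 3.
L = (268 + 1616·x + 5504·x^2 + 4608·x^3 + 6144·x^4)·Dx + (11 + 360·x + 3008·x^2 + 7680·x^3 + 9472·x^4 + 10240·x^5)·Dx^2 + (-7 - 67·x - 154·x^2 + 136·x^3 + 928·x^4 + 2176·x^5 + 2048·x^6)·Dx^3  (order 3).
h: a_k = 1, -3, 13, -37/3, 93, -699/5, 2591/3, …
ICs: h(0) = 1, h′(0) = -3, h′′(0) = 26.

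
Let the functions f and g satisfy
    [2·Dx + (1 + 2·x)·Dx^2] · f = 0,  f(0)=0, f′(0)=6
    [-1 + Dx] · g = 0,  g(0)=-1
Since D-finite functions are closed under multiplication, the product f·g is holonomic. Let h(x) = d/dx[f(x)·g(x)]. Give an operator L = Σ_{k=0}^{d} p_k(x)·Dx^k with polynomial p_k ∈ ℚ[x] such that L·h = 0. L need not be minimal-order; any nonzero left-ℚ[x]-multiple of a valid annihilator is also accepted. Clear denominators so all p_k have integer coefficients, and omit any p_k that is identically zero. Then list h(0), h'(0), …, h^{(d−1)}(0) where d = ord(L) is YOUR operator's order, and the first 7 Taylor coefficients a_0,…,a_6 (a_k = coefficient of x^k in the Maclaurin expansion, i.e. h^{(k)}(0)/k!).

f: a_k = 0, 6, -6, 8, -12, 96/5, -32, …
g: a_k = -1, -1, -1/2, -1/6, -1/24, -1/120, -1/720, …
f·g: L₀ = L_f ⊗_s L_g, ord ≤ 2·1.
Derive L from L₀ (diff closure).
L = (5 - 4·x + 4·x^2) + (-4 + 4·x - 8·x^2)·Dx + (-1 + 4·x^2)·Dx^2  (order 2).
h: a_k = -6, 0, -15, 24, -209/4, 106, -25829/120, …
ICs: h(0) = -6, h′(0) = 0.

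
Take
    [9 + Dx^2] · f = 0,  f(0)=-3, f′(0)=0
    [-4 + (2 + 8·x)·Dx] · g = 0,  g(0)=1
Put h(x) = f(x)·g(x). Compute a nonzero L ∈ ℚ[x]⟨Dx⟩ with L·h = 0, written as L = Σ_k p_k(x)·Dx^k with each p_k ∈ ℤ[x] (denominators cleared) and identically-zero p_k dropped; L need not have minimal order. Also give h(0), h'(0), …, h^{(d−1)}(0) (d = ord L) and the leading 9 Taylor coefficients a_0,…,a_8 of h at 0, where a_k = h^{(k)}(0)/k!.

f: a_k = -3, 0, 27/2, 0, -81/8, 0, 243/80, 0, -2187/4480, …
g: a_k = 1, 2, -2, 4, -10, 28, -84, 264, -858, …
Product ⇒ symmetric product L₀, ord ≤ 2.
L = (21 + 72·x + 144·x^2) + (-4 - 16·x)·Dx + (1 + 8·x + 16·x^2)·Dx^2  (order 2).
h: a_k = -3, -6, 39/2, 15, -57/8, -201/4, 11223/80, -17937/40, 6875397/4480, …
ICs: h(0) = -3, h′(0) = -6.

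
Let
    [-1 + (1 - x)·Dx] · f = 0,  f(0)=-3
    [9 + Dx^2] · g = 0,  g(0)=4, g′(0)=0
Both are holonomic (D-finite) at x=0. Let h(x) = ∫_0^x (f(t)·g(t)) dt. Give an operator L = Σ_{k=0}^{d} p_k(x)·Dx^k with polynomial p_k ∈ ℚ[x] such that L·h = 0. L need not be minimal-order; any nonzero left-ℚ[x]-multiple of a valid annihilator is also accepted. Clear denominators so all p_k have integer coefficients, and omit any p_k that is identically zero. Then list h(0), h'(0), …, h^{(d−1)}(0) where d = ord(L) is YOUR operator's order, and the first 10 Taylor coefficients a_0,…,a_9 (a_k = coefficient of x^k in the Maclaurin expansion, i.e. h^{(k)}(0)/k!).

f: a_k = -3, -3, -3, -3, -3, -3, -3, -3, -3, -3, …
g: a_k = 4, 0, -18, 0, 27/2, 0, -81/20, 0, 729/1120, 0, …
f·g: L₀ = L_f ⊗_s L_g, ord ≤ 1·2.
Integrate: L := L₀·Dx.
L = (-9 + 9·x)·Dx + 2·Dx^2 + (-1 + x)·Dx^3  (order 3).
h: a_k = 0, -12, -6, 14, 21/2, 3/10, 1/4, 39/20, 273/160, 4367/3360, …
ICs: h(0) = 0, h′(0) = -12, h′′(0) = -12.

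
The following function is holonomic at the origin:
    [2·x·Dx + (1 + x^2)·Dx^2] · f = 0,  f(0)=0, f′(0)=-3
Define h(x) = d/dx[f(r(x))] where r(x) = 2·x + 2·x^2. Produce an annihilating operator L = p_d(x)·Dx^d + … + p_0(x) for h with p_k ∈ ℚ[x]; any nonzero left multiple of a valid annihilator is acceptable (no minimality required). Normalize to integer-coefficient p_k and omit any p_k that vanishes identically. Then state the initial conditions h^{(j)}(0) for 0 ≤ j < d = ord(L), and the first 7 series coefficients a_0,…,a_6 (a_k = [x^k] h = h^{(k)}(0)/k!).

L = (-2 + 8·x + 32·x^2 + 48·x^3 + 24·x^4) + (1 + 2·x + 4·x^2 + 16·x^3 + 20·x^4 + 8·x^5)·Dx  (order 1).
h: a_k = -6, -12, 24, 96, 24, -528, -960, …
ICs: h(0) = -6.

f: a_k = 0, -3, 0, 1, 0, -3/5, 0, …
f∘r: x↦r, Dx↦Dx/r' in L_f ⇒ L₀.
h₀' ⇒ L via d/dx closure of L₀.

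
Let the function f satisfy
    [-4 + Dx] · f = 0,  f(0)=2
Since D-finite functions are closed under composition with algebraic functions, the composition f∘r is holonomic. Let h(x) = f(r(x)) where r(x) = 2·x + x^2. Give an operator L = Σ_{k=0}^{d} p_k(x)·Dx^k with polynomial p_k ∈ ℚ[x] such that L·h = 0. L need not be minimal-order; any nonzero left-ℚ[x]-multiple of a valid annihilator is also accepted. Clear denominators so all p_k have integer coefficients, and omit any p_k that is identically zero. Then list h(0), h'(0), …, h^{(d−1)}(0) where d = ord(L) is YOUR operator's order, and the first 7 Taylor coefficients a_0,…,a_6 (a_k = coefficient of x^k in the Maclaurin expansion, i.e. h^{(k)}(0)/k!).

L = (-8 - 8·x) + Dx  (order 1).
h: a_k = 2, 16, 72, 704/3, 1840/3, 6784/5, 118208/45, …
ICs: h(0) = 2.

f: a_k = 2, 8, 16, 64/3, 64/3, 256/15, 512/45, …
h₀=f(r): pull back L_f along r ⇒ L₀.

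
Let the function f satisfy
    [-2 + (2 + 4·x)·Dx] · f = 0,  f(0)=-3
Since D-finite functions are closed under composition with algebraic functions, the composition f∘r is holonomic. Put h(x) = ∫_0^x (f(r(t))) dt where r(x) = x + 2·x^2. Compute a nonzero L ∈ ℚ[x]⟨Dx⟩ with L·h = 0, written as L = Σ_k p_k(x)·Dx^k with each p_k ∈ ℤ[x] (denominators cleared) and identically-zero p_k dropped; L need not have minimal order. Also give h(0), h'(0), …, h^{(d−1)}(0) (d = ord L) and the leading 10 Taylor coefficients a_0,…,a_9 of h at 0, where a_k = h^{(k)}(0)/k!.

L = (-1 - 4·x)·Dx + (1 + 2·x + 4·x^2)·Dx^2  (order 2).
h: a_k = 0, -3, -3/2, -3/2, 9/8, -9/40, -15/16, 171/112, -63/128, -289/128, …
ICs: h(0) = 0, h′(0) = -3.

f: a_k = -3, -3, 3/2, -3/2, 15/8, -21/8, 63/16, -99/16, 1287/128, -2145/128, …
Substitute x→r, Dx→(1/r')Dx; clear ⇒ L₀.
h=∫₀ˣh₀: take L = L₀·Dx.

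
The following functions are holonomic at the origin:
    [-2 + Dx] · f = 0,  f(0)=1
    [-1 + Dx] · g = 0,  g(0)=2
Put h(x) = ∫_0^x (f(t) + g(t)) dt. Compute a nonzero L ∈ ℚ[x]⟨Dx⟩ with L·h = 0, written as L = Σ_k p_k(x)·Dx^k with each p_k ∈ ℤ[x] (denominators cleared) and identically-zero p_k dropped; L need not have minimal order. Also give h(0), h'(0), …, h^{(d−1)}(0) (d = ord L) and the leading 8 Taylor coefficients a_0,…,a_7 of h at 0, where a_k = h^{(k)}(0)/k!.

L = 2·Dx - 3·Dx^2 + Dx^3  (order 3).
h: a_k = 0, 3, 2, 1, 5/12, 3/20, 17/360, 11/840, …
ICs: h(0) = 0, h′(0) = 3, h′′(0) = 4.

f: a_k = 1, 2, 2, 4/3, 2/3, 4/15, 4/45, 8/315, …
g: a_k = 2, 2, 1, 1/3, 1/12, 1/60, 1/360, 1/2520, …
Sum ⇒ L₀ = lclm(L_f,L_g) in ℚ(x)⟨Dx⟩.
Integrate: L := L₀·Dx.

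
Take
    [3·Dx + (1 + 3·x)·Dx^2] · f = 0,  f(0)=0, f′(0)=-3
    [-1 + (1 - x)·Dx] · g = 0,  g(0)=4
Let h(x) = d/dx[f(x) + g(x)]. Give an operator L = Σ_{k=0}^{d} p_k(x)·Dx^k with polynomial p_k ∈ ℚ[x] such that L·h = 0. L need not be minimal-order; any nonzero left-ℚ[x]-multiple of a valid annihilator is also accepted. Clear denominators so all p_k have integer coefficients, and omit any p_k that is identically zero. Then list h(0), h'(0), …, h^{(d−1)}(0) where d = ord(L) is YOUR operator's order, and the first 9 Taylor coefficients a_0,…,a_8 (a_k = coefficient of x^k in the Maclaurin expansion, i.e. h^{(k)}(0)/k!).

L = (-54 - 18·x) + (12 - 72·x - 36·x^2)·Dx + (5 + 13·x - 9·x^2 - 9·x^3)·Dx^2  (order 2).
h: a_k = 1, 17, -15, 97, -223, 753, -2159, 6593, -19647, …
ICs: h(0) = 1, h′(0) = 17.

f: a_k = 0, -3, 9/2, -9, 81/4, -243/5, 243/2, -2187/7, 6561/8, …
g: a_k = 4, 4, 4, 4, 4, 4, 4, 4, 4, …
Sum ⇒ L₀ = lclm(L_f,L_g) in ℚ(x)⟨Dx⟩.
Derive L from L₀ (diff closure).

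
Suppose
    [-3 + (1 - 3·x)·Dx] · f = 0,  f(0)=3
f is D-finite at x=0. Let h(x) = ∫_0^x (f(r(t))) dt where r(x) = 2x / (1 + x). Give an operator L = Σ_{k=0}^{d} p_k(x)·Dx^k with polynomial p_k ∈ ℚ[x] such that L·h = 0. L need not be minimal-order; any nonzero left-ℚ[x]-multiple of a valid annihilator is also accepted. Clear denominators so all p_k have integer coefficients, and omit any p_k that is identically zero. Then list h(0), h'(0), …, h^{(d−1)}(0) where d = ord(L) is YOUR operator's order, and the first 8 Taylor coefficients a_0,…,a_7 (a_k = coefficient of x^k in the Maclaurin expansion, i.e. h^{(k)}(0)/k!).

L = 6·Dx + (-1 + 4·x + 5·x^2)·Dx^2  (order 2).
h: a_k = 0, 3, 9, 30, 225/2, 450, 1875, 56250/7, …
ICs: h(0) = 0, h′(0) = 3.

f: a_k = 3, 9, 27, 81, 243, 729, 2187, 6561, …
Substitute x→r, Dx→(1/r')Dx; clear ⇒ L₀.
Integrate: L := L₀·Dx.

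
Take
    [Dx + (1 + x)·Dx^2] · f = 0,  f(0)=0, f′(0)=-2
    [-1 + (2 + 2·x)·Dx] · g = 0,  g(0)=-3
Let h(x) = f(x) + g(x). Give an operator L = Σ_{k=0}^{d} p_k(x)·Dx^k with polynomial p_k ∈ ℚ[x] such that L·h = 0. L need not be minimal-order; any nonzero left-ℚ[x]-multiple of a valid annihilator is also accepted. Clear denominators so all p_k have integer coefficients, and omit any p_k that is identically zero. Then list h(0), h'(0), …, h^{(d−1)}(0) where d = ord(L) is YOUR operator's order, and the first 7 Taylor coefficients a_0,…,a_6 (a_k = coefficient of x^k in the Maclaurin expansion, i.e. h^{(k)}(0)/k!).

L = Dx + (5 + 5·x)·Dx^2 + (2 + 4·x + 2·x^2)·Dx^3  (order 3).
h: a_k = -3, -7/2, 11/8, -41/48, 79/128, -617/1280, 1213/3072, …
ICs: h(0) = -3, h′(0) = -7/2, h′′(0) = 11/4.

f: a_k = 0, -2, 1, -2/3, 1/2, -2/5, 1/3, …
g: a_k = -3, -3/2, 3/8, -3/16, 15/128, -21/256, 63/1024, …
f+g: L₀ = lclm(L_f,L_g), ord ≤ 2+1.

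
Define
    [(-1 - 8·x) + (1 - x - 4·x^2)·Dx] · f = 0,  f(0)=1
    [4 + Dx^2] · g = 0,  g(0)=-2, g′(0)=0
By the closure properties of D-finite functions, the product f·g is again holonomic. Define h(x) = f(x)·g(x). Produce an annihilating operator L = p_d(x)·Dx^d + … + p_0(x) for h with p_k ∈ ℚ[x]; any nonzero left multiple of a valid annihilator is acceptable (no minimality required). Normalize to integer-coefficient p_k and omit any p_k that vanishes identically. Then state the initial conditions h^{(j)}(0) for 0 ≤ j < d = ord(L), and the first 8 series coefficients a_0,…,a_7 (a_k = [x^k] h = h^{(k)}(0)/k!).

f: a_k = 1, 1, 5, 9, 29, 65, 181, 441, …
g: a_k = -2, 0, 4, 0, -4/3, 0, 8/45, 0, …
h₀=f·g: eliminate ⇒ L₀, order ≤ 1·2.
L = (4 + 4·x + 16·x^2) + (2 + 16·x)·Dx + (-1 + x + 4·x^2)·Dx^2  (order 2).
h: a_k = -2, -2, -6, -14, -118/3, -286/3, -11362/45, -28522/45, …
ICs: h(0) = -2, h′(0) = -2.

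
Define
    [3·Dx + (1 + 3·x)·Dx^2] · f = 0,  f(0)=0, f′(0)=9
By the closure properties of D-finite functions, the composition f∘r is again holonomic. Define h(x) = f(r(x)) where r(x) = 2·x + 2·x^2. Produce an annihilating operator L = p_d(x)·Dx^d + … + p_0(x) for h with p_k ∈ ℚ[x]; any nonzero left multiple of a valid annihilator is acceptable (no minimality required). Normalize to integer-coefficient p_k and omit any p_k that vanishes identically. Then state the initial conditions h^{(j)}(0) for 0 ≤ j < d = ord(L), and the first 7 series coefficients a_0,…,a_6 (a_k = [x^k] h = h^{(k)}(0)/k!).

L = (4 + 12·x + 12·x^2)·Dx + (1 + 8·x + 18·x^2 + 12·x^3)·Dx^2  (order 2).
h: a_k = 0, 18, -36, 108, -378, 7128/5, -5616, …
ICs: h(0) = 0, h′(0) = 18.

f: a_k = 0, 9, -27/2, 27, -243/4, 729/5, -729/2, …
f∘r: x↦r, Dx↦Dx/r' in L_f ⇒ L₀.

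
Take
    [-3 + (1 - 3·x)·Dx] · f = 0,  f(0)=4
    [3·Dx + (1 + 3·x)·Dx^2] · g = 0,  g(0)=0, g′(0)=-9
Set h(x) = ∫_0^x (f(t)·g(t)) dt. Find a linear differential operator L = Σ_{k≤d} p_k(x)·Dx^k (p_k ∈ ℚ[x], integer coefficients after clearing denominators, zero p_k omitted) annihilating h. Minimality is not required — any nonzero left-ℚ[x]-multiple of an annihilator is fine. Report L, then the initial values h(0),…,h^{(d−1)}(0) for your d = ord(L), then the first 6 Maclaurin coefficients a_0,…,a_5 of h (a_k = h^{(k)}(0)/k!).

f: a_k = 4, 12, 36, 108, 324, 972, …
g: a_k = 0, -9, 27/2, -27, 243/4, -729/5, …
Product ⇒ symmetric product L₀, ord ≤ 2.
h=∫₀ˣh₀: take L = L₀·Dx.
L = 9·Dx + (3 + 27·x)·Dx^2 + (-1 + 9·x^2)·Dx^3  (order 3).
h: a_k = 0, 0, -18, -18, -135/2, -567/5, …
ICs: h(0) = 0, h′(0) = 0, h′′(0) = -36.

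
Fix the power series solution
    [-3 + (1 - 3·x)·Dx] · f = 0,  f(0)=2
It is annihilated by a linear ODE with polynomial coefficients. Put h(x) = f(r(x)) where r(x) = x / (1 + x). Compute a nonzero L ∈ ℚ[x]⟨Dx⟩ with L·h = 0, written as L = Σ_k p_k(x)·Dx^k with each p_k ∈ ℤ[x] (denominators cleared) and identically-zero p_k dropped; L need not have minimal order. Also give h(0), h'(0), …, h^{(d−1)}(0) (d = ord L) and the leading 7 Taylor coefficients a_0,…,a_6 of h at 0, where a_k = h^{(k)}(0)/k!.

L = 3 + (-1 + x + 2·x^2)·Dx  (order 1).
h: a_k = 2, 6, 12, 24, 48, 96, 192, …
ICs: h(0) = 2.

f: a_k = 2, 6, 18, 54, 162, 486, 1458, …
L₀ from L_f via x↦r, Dx↦r'^{-1}Dx.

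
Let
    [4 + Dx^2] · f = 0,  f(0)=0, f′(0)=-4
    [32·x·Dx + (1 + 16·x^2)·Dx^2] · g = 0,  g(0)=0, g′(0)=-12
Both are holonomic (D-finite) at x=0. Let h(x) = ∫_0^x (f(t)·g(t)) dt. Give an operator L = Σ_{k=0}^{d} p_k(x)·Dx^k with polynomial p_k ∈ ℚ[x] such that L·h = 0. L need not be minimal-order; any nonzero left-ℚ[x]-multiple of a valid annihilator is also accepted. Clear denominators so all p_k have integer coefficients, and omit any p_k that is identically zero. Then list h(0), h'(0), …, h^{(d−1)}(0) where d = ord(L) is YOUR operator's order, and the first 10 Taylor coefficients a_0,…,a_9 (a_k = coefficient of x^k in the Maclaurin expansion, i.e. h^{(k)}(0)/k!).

L = (1360 + 60416·x^2 + 106496·x^4 + 262144·x^6 + 1048576·x^8)·Dx + (2304·x + 45056·x^3 + 196608·x^5 + 1048576·x^7)·Dx^2 + (360 + 15872·x^2 + 36864·x^4 + 131072·x^6 + 524288·x^8)·Dx^3 + (576·x + 11264·x^3 + 49152·x^5 + 262144·x^7)·Dx^4 + (5 + 192·x^2 + 2560·x^4 + 16384·x^6 + 65536·x^8)·Dx^5  (order 5).
h: a_k = 0, 0, 0, 16, 0, -288/5, 0, 7904/21, 0, -9920/3, …
ICs: h(0) = 0, h′(0) = 0, h′′(0) = 0, h′′′(0) = 96, h′′′′(0) = 0.

f: a_k = 0, -4, 0, 8/3, 0, -8/15, 0, 16/315, 0, -8/2835, …
g: a_k = 0, -12, 0, 64, 0, -3072/5, 0, 49152/7, 0, -262144/3, …
L₀ := L_f ⊗_s L_g (sym. prod.), ord ≤ 4.
∫: right-multiply L₀ by Dx.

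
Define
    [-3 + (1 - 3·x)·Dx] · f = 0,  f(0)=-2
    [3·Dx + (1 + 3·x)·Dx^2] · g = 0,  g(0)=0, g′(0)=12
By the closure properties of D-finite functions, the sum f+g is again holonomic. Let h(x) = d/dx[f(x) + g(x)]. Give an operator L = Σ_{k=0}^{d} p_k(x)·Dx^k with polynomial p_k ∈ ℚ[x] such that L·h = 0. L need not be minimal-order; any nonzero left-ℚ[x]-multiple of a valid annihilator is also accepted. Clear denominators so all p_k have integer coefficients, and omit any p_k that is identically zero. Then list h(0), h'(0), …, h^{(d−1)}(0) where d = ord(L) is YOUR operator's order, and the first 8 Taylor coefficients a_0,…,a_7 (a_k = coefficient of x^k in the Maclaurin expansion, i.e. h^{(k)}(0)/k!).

L = (30 + 18·x) + (4 + 48·x + 36·x^2)·Dx + (-1 - x + 9·x^2 + 9·x^3)·Dx^2  (order 2).
h: a_k = 6, -72, -54, -972, -1458, -11664, -21870, -131220, …
ICs: h(0) = 6, h′(0) = -72.

f: a_k = -2, -6, -18, -54, -162, -486, -1458, -4374, …
g: a_k = 0, 12, -18, 36, -81, 972/5, -486, 8748/7, …
L₀ := lclm(L_f,L_g); ord L₀ ≤ 1+2.
h₀' ⇒ L via d/dx closure of L₀.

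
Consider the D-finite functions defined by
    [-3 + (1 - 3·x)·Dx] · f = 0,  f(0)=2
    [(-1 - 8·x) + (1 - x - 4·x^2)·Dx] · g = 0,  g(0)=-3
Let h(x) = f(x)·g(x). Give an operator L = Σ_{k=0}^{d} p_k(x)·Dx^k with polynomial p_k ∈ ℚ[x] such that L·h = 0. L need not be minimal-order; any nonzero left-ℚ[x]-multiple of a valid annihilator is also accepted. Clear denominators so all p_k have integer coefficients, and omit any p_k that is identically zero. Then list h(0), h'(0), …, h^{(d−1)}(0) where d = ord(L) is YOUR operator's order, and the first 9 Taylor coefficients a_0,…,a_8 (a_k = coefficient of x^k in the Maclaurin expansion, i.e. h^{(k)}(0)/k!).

f: a_k = 2, 6, 18, 54, 162, 486, 1458, 4374, 13122, …
g: a_k = -3, -3, -15, -27, -87, -195, -543, -1323, -3495, …
L₀ := L_f ⊗_s L_g (sym. prod.), ord ≤ 1.
L = (-4 - 2·x + 36·x^2) + (1 - 4·x - x^2 + 12·x^3)·Dx  (order 1).
h: a_k = -6, -24, -102, -360, -1254, -4152, -13542, -43272, -136806, …
ICs: h(0) = -6.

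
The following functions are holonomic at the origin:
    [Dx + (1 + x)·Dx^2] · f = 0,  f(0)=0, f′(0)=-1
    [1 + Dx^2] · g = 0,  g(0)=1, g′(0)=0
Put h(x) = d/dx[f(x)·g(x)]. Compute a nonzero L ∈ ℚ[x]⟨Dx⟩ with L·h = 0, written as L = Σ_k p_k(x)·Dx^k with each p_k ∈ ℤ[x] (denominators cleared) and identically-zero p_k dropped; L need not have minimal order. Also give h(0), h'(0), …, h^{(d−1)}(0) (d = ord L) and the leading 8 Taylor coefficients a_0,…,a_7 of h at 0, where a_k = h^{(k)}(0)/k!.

f: a_k = 0, -1, 1/2, -1/3, 1/4, -1/5, 1/6, -1/7, …
g: a_k = 1, 0, -1/2, 0, 1/24, 0, -1/720, 0, …
f·g: L₀ = L_f ⊗_s L_g, ord ≤ 2·2.
Derive L from L₀ (diff closure).
L = (-25 - 44·x - 42·x^2 + 12·x^3 + 43·x^4 + 24·x^5 + 4·x^6) + (-24 - 32·x + 20·x^2 + 60·x^3 + 40·x^4 + 8·x^5)·Dx + (-28 - 44·x - 14·x^2 + 72·x^3 + 98·x^4 + 48·x^5 + 8·x^6)·Dx^2 + (-24 - 32·x + 20·x^2 + 60·x^3 + 40·x^4 + 8·x^5)·Dx^3 + (-3 + 28·x^2 + 60·x^3 + 55·x^4 + 24·x^5 + 4·x^6)·Dx^4  (order 4).
h: a_k = -1, 1, 1/2, 0, -3/8, 3/8, -31/80, 37/90, …
ICs: h(0) = -1, h′(0) = 1, h′′(0) = 1, h′′′(0) = 0.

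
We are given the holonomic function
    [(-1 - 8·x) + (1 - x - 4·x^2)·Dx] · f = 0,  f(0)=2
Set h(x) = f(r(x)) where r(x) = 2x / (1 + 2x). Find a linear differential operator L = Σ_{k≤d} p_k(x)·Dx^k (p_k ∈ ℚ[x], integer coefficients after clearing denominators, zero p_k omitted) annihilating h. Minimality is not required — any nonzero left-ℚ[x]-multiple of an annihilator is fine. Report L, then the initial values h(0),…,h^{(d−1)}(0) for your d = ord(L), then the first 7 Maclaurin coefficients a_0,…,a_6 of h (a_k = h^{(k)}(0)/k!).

f: a_k = 2, 2, 10, 18, 58, 130, 362, …
L₀ from L_f via x↦r, Dx↦r'^{-1}Dx.
L = (2 + 36·x) + (-1 - 4·x + 12·x^2 + 32·x^3)·Dx  (order 1).
h: a_k = 2, 4, 32, 0, 512, -1024, 10240, …
ICs: h(0) = 2.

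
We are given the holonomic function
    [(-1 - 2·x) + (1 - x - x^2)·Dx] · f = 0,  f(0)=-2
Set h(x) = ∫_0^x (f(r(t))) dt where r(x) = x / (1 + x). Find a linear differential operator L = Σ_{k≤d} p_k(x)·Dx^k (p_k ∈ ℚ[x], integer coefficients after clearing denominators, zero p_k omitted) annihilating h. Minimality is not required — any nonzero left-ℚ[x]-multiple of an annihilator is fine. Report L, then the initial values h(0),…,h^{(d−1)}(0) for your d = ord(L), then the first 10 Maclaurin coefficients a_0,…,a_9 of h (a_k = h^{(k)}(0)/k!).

L = (1 + 3·x)·Dx + (-1 - 2·x + x^3)·Dx^2  (order 2).
h: a_k = 0, -2, -1, -2/3, 0, -2/5, 1/3, -4/7, 3/4, -10/9, …
ICs: h(0) = 0, h′(0) = -2.

f: a_k = -2, -2, -4, -6, -10, -16, -26, -42, -68, -110, …
L₀ from L_f via x↦r, Dx↦r'^{-1}Dx.
∫: right-multiply L₀ by Dx.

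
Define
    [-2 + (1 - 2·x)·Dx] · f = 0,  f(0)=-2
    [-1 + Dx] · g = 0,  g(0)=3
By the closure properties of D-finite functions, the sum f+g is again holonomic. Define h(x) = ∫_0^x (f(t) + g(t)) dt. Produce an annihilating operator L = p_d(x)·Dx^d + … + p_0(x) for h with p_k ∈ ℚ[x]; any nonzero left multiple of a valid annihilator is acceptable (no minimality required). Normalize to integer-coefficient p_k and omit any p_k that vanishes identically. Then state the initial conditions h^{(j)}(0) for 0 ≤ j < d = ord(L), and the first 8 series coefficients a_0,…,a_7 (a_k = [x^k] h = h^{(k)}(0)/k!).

L = (-6 - 4·x)·Dx + (7 + 4·x - 4·x^2)·Dx^2 + (-1 + 4·x^2)·Dx^3  (order 3).
h: a_k = 0, 1, -1/2, -13/6, -31/8, -51/8, -853/80, -30719/1680, …
ICs: h(0) = 0, h′(0) = 1, h′′(0) = -1.

f: a_k = -2, -4, -8, -16, -32, -64, -128, -256, …
g: a_k = 3, 3, 3/2, 1/2, 1/8, 1/40, 1/240, 1/1680, …
Weyl lclm of L_f,L_g ⇒ L₀ (ord ≤ 2).
h=∫h₀ ⇒ L = L₀·Dx.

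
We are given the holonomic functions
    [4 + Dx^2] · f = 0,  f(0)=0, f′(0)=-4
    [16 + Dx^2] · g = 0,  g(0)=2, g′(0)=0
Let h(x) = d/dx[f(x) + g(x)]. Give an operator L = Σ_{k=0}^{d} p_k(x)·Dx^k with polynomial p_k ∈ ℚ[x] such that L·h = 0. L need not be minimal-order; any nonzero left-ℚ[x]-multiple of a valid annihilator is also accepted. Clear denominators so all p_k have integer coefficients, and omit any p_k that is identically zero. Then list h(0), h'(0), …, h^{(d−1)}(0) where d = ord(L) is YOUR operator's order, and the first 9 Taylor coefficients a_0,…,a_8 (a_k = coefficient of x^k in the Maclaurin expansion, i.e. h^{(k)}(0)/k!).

f: a_k = 0, -4, 0, 8/3, 0, -8/15, 0, 16/315, 0, …
g: a_k = 2, 0, -16, 0, 64/3, 0, -512/45, 0, 1024/315, …
Weyl lclm of L_f,L_g ⇒ L₀ (ord ≤ 4).
h=h₀': d/dx-closure on L₀ ⇒ L.
L = 64 + 20·Dx^2 + Dx^4  (order 4).
h: a_k = -4, -32, 8, 256/3, -8/3, -1024/15, 16/45, 8192/315, -8/315, …
ICs: h(0) = -4, h′(0) = -32, h′′(0) = 16, h′′′(0) = 512.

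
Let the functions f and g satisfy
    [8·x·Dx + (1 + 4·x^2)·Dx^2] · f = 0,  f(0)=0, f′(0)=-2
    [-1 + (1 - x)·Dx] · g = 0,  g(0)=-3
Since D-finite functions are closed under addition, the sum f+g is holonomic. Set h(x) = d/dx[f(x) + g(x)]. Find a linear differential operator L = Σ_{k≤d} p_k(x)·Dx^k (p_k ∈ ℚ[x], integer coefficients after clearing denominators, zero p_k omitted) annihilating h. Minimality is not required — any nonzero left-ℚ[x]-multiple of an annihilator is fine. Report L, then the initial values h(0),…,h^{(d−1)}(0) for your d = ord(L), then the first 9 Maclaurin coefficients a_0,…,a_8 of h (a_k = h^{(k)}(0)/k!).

f: a_k = 0, -2, 0, 8/3, 0, -32/5, 0, 128/7, 0, …
g: a_k = -3, -3, -3, -3, -3, -3, -3, -3, -3, …
f+g: L₀ = lclm(L_f,L_g), ord ≤ 2+1.
h=h₀': d/dx-closure on L₀ ⇒ L.
L = (8 - 32·x - 96·x^2) + (-7 + 8·x + 20·x^2 - 96·x^3)·Dx + (1 + 3·x + 12·x^3 - 16·x^4)·Dx^2  (order 2).
h: a_k = -5, -6, -1, -12, -47, -18, 107, -24, -539, …
ICs: h(0) = -5, h′(0) = -6.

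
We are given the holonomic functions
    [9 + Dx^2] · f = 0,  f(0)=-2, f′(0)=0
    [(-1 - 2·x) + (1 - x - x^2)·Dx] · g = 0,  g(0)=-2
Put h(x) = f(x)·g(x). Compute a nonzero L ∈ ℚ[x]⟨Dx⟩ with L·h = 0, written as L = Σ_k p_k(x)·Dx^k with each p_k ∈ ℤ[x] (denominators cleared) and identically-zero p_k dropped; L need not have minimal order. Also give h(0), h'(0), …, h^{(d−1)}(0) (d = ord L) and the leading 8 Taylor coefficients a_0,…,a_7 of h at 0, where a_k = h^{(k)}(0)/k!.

f: a_k = -2, 0, 9, 0, -27/4, 0, 81/40, 0, …
g: a_k = -2, -2, -4, -6, -10, -16, -26, -42, …
h₀=f·g: eliminate ⇒ L₀, order ≤ 2·1.
L = (-7 + 9·x + 9·x^2) + (2 + 4·x)·Dx + (-1 + x + x^2)·Dx^2  (order 2).
h: a_k = 4, 4, -10, -6, -5/2, -17/2, -301/20, -471/20, …
ICs: h(0) = 4, h′(0) = 4.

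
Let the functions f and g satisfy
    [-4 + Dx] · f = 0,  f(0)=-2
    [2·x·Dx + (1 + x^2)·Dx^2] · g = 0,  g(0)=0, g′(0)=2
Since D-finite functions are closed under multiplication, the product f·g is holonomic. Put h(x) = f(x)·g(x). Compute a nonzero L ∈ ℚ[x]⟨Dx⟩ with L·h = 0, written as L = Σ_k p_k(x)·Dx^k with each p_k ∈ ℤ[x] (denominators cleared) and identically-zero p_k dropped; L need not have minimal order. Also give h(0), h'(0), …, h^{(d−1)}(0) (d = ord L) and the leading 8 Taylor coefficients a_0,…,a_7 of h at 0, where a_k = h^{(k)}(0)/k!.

L = (16 - 8·x + 16·x^2) + (-8 + 2·x - 8·x^2)·Dx + (1 + x^2)·Dx^2  (order 2).
h: a_k = 0, -4, -16, -92/3, -112/3, -164/5, -208/9, -1508/105, …
ICs: h(0) = 0, h′(0) = -4.

f: a_k = -2, -8, -16, -64/3, -64/3, -256/15, -512/45, -2048/315, …
g: a_k = 0, 2, 0, -2/3, 0, 2/5, 0, -2/7, …
L₀ := L_f ⊗_s L_g (sym. prod.), ord ≤ 2.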